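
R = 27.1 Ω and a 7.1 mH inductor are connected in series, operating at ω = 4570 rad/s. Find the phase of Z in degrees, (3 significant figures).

50.1°

X_L = ωL = 32.4 Ω
Z = 27.1 + j32.4 Ω
|Z| = √(27.1² + 32.4²) = 42.3 Ω
∠Z = arctan(32.4/27.1) = 50.1°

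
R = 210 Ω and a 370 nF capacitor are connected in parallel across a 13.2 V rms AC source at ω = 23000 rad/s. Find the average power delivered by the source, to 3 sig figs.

X_C = 1/(ωC) = 118 Ω
Parallel: admittances add. Y = 1/R + jωC
Y = (0.00476 + j0.00851) S
|Y| = 0.00975 S → |Z| = 1/|Y| = 103 Ω, ∠Z = −∠Y = -60.8°
I = V/|Z| = 129 mA
P = VI cos φ = 13.2 × 0.129 × cos(-60.8°) = 830 mW

830 mW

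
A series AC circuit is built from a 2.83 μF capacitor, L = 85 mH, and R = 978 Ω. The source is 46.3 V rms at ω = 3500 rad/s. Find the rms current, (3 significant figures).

46.4 mA

X_L = ωL = 298 Ω
X_C = 1/(ωC) = 101 Ω
Net reactance X = X_L − X_C = 197 Ω
Z = 978 + j197 Ω
|Z| = √(978² + 197²) = 998 Ω
I = V/|Z| = 46.3/998 = 46.4 mA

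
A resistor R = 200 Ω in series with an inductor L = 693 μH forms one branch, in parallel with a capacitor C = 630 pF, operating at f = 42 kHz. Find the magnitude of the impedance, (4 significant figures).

279.3 Ω

ω = 2πf = 263900 rad/s
X_L = ωL = 182.9 Ω
X_C = 1/(ωC) = 6015 Ω
Branch 1 (R+jX_L): Z₁ = 200.0 + j182.9 Ω, |Z₁| = 271.0 Ω
Branch 2 (−jX_C): Z₂ = −j6015 Ω
Parallel: Z = Z₁Z₂/(Z₁+Z₂), |Z| = 279.3 Ω, ∠Z = 40.48°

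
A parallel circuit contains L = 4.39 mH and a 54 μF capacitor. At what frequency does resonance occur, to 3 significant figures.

327 Hz

ω₀ = 1/√(LC) = 1/√(0.00439 × 5.4e-05) = 2054 rad/s
f₀ = ω₀/(2π) = 327 Hz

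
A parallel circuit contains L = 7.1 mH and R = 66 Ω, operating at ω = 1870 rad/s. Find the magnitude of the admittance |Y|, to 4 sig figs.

X_L = ωL = 13.28 Ω
Parallel: admittances add. Y = 1/R + 1/(jωL)
Y = (0.01515 − j0.07532) S
|Y| = 0.07683 S → |Z| = 1/|Y| = 13.02 Ω, ∠Z = −∠Y = 78.63°

76.83 mS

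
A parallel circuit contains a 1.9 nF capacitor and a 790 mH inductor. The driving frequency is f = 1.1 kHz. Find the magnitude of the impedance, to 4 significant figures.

ω = 2πf = 6912 rad/s
X_L = ωL = 5460 Ω
X_C = 1/(ωC) = 76150 Ω
Parallel: admittances add. Y = 1/(jωL) + jωC
Y = (0 − j0.0001700) S
|Y| = 0.0001700 S → |Z| = 1/|Y| = 5882 Ω, ∠Z = −∠Y = 90.00°

5882 Ω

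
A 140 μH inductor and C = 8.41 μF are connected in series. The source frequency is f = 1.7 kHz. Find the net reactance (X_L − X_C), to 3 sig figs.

ω = 2πf = 10680 rad/s
X_L = ωL = 1.50 Ω
X_C = 1/(ωC) = 11.1 Ω
X = 1.50 − 11.1 = -9.64 Ω

-9.64 Ω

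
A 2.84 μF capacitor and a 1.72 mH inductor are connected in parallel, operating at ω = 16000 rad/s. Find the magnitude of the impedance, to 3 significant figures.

110 Ω

X_L = ωL = 27.5 Ω
X_C = 1/(ωC) = 22.0 Ω
Parallel: admittances add. Y = 1/(jωL) + jωC
Y = (0 + j0.00910) S
|Y| = 0.00910 S → |Z| = 1/|Y| = 110 Ω, ∠Z = −∠Y = -90.0°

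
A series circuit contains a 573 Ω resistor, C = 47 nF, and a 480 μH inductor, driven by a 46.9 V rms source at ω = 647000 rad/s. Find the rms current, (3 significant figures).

X_L = ωL = 311 Ω
X_C = 1/(ωC) = 32.9 Ω
Net reactance X = X_L − X_C = 278 Ω
Z = 573 + j278 Ω
|Z| = √(573² + 278²) = 637 Ω
I = V/|Z| = 46.9/637 = 73.7 mA

73.7 mA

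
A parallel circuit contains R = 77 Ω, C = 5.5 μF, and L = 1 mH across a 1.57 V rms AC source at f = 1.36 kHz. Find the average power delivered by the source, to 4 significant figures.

ω = 2πf = 8545 rad/s
X_L = ωL = 8.545 Ω
X_C = 1/(ωC) = 21.28 Ω
Parallel: admittances add. Y = 1/R + 1/(jωL) + jωC
Y = (0.01299 − j0.07003) S
|Y| = 0.07122 S → |Z| = 1/|Y| = 14.04 Ω, ∠Z = −∠Y = 79.49°
I = V/|Z| = 111.8 mA
P = VI cos φ = 1.57 × 0.1118 × cos(79.49°) = 32.01 mW

32.01 mW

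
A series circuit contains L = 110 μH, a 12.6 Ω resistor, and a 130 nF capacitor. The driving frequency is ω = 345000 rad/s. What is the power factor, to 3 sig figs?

X_L = ωL = 38.0 Ω
X_C = 1/(ωC) = 22.3 Ω
Net reactance X = X_L − X_C = 15.7 Ω
Z = 12.6 + j15.7 Ω
|Z| = √(12.6² + 15.7²) = 20.1 Ω
∠Z = arctan(15.7/12.6) = 51.2°
cos φ = cos(51.2°) = 0.627

0.627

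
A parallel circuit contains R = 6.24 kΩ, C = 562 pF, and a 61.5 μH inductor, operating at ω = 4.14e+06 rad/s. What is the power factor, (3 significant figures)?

0.0996

X_L = ωL = 255 Ω
X_C = 1/(ωC) = 430 Ω
Parallel: admittances add. Y = 1/R + 1/(jωL) + jωC
Y = (0.000160 − j0.00160) S
|Y| = 0.00161 S → |Z| = 1/|Y| = 622 Ω, ∠Z = −∠Y = 84.3°
cos φ = cos(84.3°) = 0.0996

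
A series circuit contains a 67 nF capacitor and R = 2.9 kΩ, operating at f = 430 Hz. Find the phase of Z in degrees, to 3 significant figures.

-62.3°

ω = 2πf = 2702 rad/s
X_C = 1/(ωC) = 5520 Ω
Z = 2900 − j5520 Ω
|Z| = √(2900² + 5520²) = 6240 Ω
∠Z = arctan(-5520/2900) = -62.3°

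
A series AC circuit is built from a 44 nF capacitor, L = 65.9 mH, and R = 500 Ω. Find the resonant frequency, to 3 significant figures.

2.96 kHz

ω₀ = 1/√(LC) = 1/√(0.0659 × 4.4e-08) = 18570 rad/s
f₀ = ω₀/(2π) = 2.96 kHz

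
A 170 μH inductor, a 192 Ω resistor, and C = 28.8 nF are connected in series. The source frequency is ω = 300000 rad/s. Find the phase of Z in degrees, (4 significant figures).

-18.63°

X_L = ωL = 51.00 Ω
X_C = 1/(ωC) = 115.7 Ω
Net reactance X = X_L − X_C = -64.74 Ω
Z = 192.0 − j64.74 Ω
|Z| = √(192.0² + 64.74²) = 202.6 Ω
∠Z = arctan(-64.74/192.0) = -18.63°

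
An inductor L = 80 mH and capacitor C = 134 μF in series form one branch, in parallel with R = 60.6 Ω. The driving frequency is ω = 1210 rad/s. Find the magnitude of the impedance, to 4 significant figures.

50.38 Ω

X_L = ωL = 96.80 Ω
X_C = 1/(ωC) = 6.168 Ω
Branch 1: Z₁ = R = 60.60 Ω
Branch 2 (series LC): Z₂ = j(X_L − X_C) = j90.63 Ω
Parallel: Z = Z₁Z₂/(Z₁+Z₂), |Z| = 50.38 Ω, ∠Z = 33.77°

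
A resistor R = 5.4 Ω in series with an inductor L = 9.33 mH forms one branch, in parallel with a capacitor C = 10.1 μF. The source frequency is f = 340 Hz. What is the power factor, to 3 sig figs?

0.450

ω = 2πf = 2136 rad/s
X_L = ωL = 19.9 Ω
X_C = 1/(ωC) = 46.3 Ω
Branch 1 (R+jX_L): Z₁ = 5.40 + j19.9 Ω, |Z₁| = 20.7 Ω
Branch 2 (−jX_C): Z₂ = −j46.3 Ω
Parallel: Z = Z₁Z₂/(Z₁+Z₂), |Z| = 35.5 Ω, ∠Z = 63.3°
cos φ = cos(63.3°) = 0.450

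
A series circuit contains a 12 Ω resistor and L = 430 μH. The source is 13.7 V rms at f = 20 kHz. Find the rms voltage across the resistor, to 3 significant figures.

2.97 V

ω = 2πf = 125700 rad/s
X_L = ωL = 54.0 Ω
Z = 12.0 + j54.0 Ω
|Z| = √(12.0² + 54.0²) = 55.4 Ω
I = V/|Z| = 248 mA
V_R = I·|Z_R| = 0.248 × 12.0 = 2.97 V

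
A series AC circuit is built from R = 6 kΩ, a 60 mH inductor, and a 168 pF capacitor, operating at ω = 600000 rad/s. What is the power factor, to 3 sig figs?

X_L = ωL = 36000 Ω
X_C = 1/(ωC) = 9920 Ω
Net reactance X = X_L − X_C = 26100 Ω
Z = 6000 + j26100 Ω
|Z| = √(6000² + 26100²) = 26800 Ω
∠Z = arctan(26100/6000) = 77.0°
cos φ = cos(77.0°) = 0.224

0.224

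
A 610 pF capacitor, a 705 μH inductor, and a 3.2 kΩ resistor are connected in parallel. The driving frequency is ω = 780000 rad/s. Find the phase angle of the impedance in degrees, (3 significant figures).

X_L = ωL = 550 Ω
X_C = 1/(ωC) = 2100 Ω
Parallel: admittances add. Y = 1/R + 1/(jωL) + jωC
Y = (0.000313 − j0.00134) S
|Y| = 0.00138 S → |Z| = 1/|Y| = 725 Ω, ∠Z = −∠Y = 76.9°

76.9°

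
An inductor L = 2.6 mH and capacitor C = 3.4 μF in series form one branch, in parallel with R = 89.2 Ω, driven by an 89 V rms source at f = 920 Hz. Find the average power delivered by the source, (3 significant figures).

88.8 W

ω = 2πf = 5781 rad/s
X_L = ωL = 15.0 Ω
X_C = 1/(ωC) = 50.9 Ω
Branch 1: Z₁ = R = 89.2 Ω
Branch 2 (series LC): Z₂ = j(X_L − X_C) = −j35.9 Ω
Parallel: Z = Z₁Z₂/(Z₁+Z₂), |Z| = 33.3 Ω, ∠Z = -68.1°
I = V/|Z| = 2.68 A
P = VI cos φ = 89 × 2.68 × cos(-68.1°) = 88.8 W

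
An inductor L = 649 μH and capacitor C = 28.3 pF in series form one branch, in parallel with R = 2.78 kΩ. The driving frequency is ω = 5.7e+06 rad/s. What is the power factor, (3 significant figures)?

0.669

X_L = ωL = 3700 Ω
X_C = 1/(ωC) = 6200 Ω
Branch 1: Z₁ = R = 2780 Ω
Branch 2 (series LC): Z₂ = j(X_L − X_C) = −j2500 Ω
Parallel: Z = Z₁Z₂/(Z₁+Z₂), |Z| = 1860 Ω, ∠Z = -48.0°
cos φ = cos(-48.0°) = 0.669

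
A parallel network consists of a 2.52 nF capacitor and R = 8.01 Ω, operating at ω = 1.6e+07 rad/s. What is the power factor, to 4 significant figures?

X_C = 1/(ωC) = 24.80 Ω
Parallel: admittances add. Y = 1/R + jωC
Y = (0.1248 + j0.04032) S
|Y| = 0.1312 S → |Z| = 1/|Y| = 7.622 Ω, ∠Z = −∠Y = -17.90°
cos φ = cos(-17.90°) = 0.9516

0.9516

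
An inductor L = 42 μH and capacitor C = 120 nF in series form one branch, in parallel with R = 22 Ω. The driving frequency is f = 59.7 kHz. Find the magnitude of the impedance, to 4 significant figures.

6.200 Ω

ω = 2πf = 375100 rad/s
X_L = ωL = 15.75 Ω
X_C = 1/(ωC) = 22.22 Ω
Branch 1: Z₁ = R = 22.00 Ω
Branch 2 (series LC): Z₂ = j(X_L − X_C) = −j6.461 Ω
Parallel: Z = Z₁Z₂/(Z₁+Z₂), |Z| = 6.200 Ω, ∠Z = -73.63°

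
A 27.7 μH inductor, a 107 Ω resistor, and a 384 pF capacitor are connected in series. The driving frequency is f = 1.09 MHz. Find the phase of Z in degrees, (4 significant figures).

ω = 2πf = 6.849e+06 rad/s
X_L = ωL = 189.7 Ω
X_C = 1/(ωC) = 380.2 Ω
Net reactance X = X_L − X_C = -190.5 Ω
Z = 107.0 − j190.5 Ω
|Z| = √(107.0² + 190.5²) = 218.5 Ω
∠Z = arctan(-190.5/107.0) = -60.68°

-60.68°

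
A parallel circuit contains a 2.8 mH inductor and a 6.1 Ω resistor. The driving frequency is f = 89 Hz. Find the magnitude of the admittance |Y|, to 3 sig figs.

ω = 2πf = 559.2 rad/s
X_L = ωL = 1.57 Ω
Parallel: admittances add. Y = 1/R + 1/(jωL)
Y = (0.164 − j0.639) S
|Y| = 0.659 S → |Z| = 1/|Y| = 1.52 Ω, ∠Z = −∠Y = 75.6°

659 mS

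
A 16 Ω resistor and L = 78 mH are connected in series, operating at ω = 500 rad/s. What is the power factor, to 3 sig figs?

0.380

X_L = ωL = 39.0 Ω
Z = 16.0 + j39.0 Ω
|Z| = √(16.0² + 39.0²) = 42.2 Ω
∠Z = arctan(39.0/16.0) = 67.7°
cos φ = cos(67.7°) = 0.380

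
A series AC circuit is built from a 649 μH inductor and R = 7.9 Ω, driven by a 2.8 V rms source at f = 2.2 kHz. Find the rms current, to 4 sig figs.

234.2 mA

ω = 2πf = 13820 rad/s
X_L = ωL = 8.971 Ω
Z = 7.900 + j8.971 Ω
|Z| = √(7.900² + 8.971²) = 11.95 Ω
I = V/|Z| = 2.8/11.95 = 234.2 mA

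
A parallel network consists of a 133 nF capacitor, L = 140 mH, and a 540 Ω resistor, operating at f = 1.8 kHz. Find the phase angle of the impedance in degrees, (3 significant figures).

ω = 2πf = 11310 rad/s
X_L = ωL = 1580 Ω
X_C = 1/(ωC) = 665 Ω
Parallel: admittances add. Y = 1/R + 1/(jωL) + jωC
Y = (0.00185 + j0.000873) S
|Y| = 0.00205 S → |Z| = 1/|Y| = 488 Ω, ∠Z = −∠Y = -25.2°

-25.2°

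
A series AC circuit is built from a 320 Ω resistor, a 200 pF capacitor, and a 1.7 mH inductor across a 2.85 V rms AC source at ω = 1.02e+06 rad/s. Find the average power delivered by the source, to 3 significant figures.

X_L = ωL = 1730 Ω
X_C = 1/(ωC) = 4900 Ω
Net reactance X = X_L − X_C = -3170 Ω
Z = 320 − j3170 Ω
|Z| = √(320² + 3170²) = 3180 Ω
∠Z = arctan(-3170/320) = -84.2°
I = V/|Z| = 895 μA
P = VI cos φ = 2.85 × 0.000895 × cos(-84.2°) = 256 μW

256 μW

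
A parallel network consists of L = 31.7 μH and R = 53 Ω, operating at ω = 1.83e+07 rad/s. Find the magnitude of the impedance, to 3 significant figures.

52.8 Ω

X_L = ωL = 580 Ω
Parallel: admittances add. Y = 1/R + 1/(jωL)
Y = (0.0189 − j0.00172) S
|Y| = 0.0189 S → |Z| = 1/|Y| = 52.8 Ω, ∠Z = −∠Y = 5.22°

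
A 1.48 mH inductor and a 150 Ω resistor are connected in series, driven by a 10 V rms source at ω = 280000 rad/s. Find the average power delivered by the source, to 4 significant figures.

X_L = ωL = 414.4 Ω
Z = 150.0 + j414.4 Ω
|Z| = √(150.0² + 414.4²) = 440.7 Ω
∠Z = arctan(414.4/150.0) = 70.10°
I = V/|Z| = 22.69 mA
P = VI cos φ = 10 × 0.02269 × cos(70.10°) = 77.23 mW

77.23 mW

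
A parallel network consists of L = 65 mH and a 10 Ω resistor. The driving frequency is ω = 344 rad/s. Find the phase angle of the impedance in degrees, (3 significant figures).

24.1°

X_L = ωL = 22.4 Ω
Parallel: admittances add. Y = 1/R + 1/(jωL)
Y = (0.100 − j0.0447) S
|Y| = 0.110 S → |Z| = 1/|Y| = 9.13 Ω, ∠Z = −∠Y = 24.1°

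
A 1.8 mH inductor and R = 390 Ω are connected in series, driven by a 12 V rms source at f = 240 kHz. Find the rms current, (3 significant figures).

4.38 mA

ω = 2πf = 1.508e+06 rad/s
X_L = ωL = 2710 Ω
Z = 390 + j2710 Ω
|Z| = √(390² + 2710²) = 2740 Ω
I = V/|Z| = 12/2740 = 4.38 mA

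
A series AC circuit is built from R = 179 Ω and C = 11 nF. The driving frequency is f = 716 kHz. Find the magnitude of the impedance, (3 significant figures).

180 Ω

ω = 2πf = 4.499e+06 rad/s
X_C = 1/(ωC) = 20.2 Ω
Z = 179 − j20.2 Ω
|Z| = √(179² + 20.2²) = 180 Ω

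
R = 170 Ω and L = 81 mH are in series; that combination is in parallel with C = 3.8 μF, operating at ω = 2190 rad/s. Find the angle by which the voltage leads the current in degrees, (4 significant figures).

X_L = ωL = 177.4 Ω
X_C = 1/(ωC) = 120.2 Ω
Branch 1 (R+jX_L): Z₁ = 170.0 + j177.4 Ω, |Z₁| = 245.7 Ω
Branch 2 (−jX_C): Z₂ = −j120.2 Ω
Parallel: Z = Z₁Z₂/(Z₁+Z₂), |Z| = 164.6 Ω, ∠Z = -62.39°

-62.39°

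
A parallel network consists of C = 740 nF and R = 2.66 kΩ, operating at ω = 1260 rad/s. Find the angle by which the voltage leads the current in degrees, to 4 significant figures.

X_C = 1/(ωC) = 1073 Ω
Parallel: admittances add. Y = 1/R + jωC
Y = (0.0003759 + j0.0009324) S
|Y| = 0.001005 S → |Z| = 1/|Y| = 994.7 Ω, ∠Z = −∠Y = -68.04°

-68.04°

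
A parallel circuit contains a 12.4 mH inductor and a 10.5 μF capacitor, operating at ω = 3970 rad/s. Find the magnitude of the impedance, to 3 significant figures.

46.8 Ω

X_L = ωL = 49.2 Ω
X_C = 1/(ωC) = 24.0 Ω
Parallel: admittances add. Y = 1/(jωL) + jωC
Y = (0 + j0.0214) S
|Y| = 0.0214 S → |Z| = 1/|Y| = 46.8 Ω, ∠Z = −∠Y = -90.0°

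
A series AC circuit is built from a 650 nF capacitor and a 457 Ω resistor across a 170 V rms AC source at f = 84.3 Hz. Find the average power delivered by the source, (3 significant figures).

1.53 W

ω = 2πf = 529.7 rad/s
X_C = 1/(ωC) = 2900 Ω
Z = 457 − j2900 Ω
|Z| = √(457² + 2900²) = 2940 Ω
∠Z = arctan(-2900/457) = -81.1°
I = V/|Z| = 57.8 mA
P = VI cos φ = 170 × 0.0578 × cos(-81.1°) = 1.53 W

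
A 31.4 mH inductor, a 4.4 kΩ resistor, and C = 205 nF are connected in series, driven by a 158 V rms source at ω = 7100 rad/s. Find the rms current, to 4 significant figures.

35.71 mA

X_L = ωL = 222.9 Ω
X_C = 1/(ωC) = 687.0 Ω
Net reactance X = X_L − X_C = -464.1 Ω
Z = 4400 − j464.1 Ω
|Z| = √(4400² + 464.1²) = 4424 Ω
I = V/|Z| = 158/4424 = 35.71 mA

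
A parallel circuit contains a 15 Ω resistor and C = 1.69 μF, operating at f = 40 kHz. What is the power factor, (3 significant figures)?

ω = 2πf = 251300 rad/s
X_C = 1/(ωC) = 2.35 Ω
Parallel: admittances add. Y = 1/R + jωC
Y = (0.0667 + j0.425) S
|Y| = 0.430 S → |Z| = 1/|Y| = 2.33 Ω, ∠Z = −∠Y = -81.1°
cos φ = cos(-81.1°) = 0.155

0.155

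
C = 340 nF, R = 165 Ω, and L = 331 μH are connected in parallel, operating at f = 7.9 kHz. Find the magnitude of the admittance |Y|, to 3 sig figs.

44.4 mS

ω = 2πf = 49640 rad/s
X_L = ωL = 16.4 Ω
X_C = 1/(ωC) = 59.3 Ω
Parallel: admittances add. Y = 1/R + 1/(jωL) + jωC
Y = (0.00606 − j0.0440) S
|Y| = 0.0444 S → |Z| = 1/|Y| = 22.5 Ω, ∠Z = −∠Y = 82.2°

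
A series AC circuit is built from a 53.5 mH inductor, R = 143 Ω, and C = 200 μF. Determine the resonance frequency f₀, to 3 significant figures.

ω₀ = 1/√(LC) = 1/√(0.0535 × 0.0002) = 305.7 rad/s
f₀ = ω₀/(2π) = 48.7 Hz

48.7 Hz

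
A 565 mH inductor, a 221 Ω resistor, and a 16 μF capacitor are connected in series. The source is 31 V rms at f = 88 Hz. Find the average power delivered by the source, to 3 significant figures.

ω = 2πf = 552.9 rad/s
X_L = ωL = 312 Ω
X_C = 1/(ωC) = 113 Ω
Net reactance X = X_L − X_C = 199 Ω
Z = 221 + j199 Ω
|Z| = √(221² + 199²) = 298 Ω
∠Z = arctan(199/221) = 42.1°
I = V/|Z| = 104 mA
P = VI cos φ = 31 × 0.104 × cos(42.1°) = 2.40 W

2.40 W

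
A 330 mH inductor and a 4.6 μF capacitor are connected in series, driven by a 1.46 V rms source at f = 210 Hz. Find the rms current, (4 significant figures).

ω = 2πf = 1319 rad/s
X_L = ωL = 435.4 Ω
X_C = 1/(ωC) = 164.8 Ω
Net reactance X = X_L − X_C = 270.7 Ω
Z = j270.7 Ω
|Z| = √(0² + 270.7²) = 270.7 Ω
I = V/|Z| = 1.46/270.7 = 5.394 mA

5.394 mA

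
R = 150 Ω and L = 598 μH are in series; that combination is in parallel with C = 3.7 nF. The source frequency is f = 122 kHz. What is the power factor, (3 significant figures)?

ω = 2πf = 766500 rad/s
X_L = ωL = 458 Ω
X_C = 1/(ωC) = 353 Ω
Branch 1 (R+jX_L): Z₁ = 150 + j458 Ω, |Z₁| = 482 Ω
Branch 2 (−jX_C): Z₂ = −j353 Ω
Parallel: Z = Z₁Z₂/(Z₁+Z₂), |Z| = 926 Ω, ∠Z = -53.3°
cos φ = cos(-53.3°) = 0.597

0.597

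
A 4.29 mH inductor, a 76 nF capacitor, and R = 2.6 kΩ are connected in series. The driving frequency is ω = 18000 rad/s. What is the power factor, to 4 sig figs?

0.9698

X_L = ωL = 77.22 Ω
X_C = 1/(ωC) = 731.0 Ω
Net reactance X = X_L − X_C = -653.8 Ω
Z = 2600 − j653.8 Ω
|Z| = √(2600² + 653.8²) = 2681 Ω
∠Z = arctan(-653.8/2600) = -14.11°
cos φ = cos(-14.11°) = 0.9698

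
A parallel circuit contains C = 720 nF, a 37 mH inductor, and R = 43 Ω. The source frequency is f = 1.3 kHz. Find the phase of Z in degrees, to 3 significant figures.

-6.31°

ω = 2πf = 8168 rad/s
X_L = ωL = 302 Ω
X_C = 1/(ωC) = 170 Ω
Parallel: admittances add. Y = 1/R + 1/(jωL) + jωC
Y = (0.0233 + j0.00257) S
|Y| = 0.0234 S → |Z| = 1/|Y| = 42.7 Ω, ∠Z = −∠Y = -6.31°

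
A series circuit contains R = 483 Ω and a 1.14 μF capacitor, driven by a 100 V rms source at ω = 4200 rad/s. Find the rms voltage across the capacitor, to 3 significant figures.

X_C = 1/(ωC) = 209 Ω
Z = 483 − j209 Ω
|Z| = √(483² + 209²) = 526 Ω
I = V/|Z| = 190 mA
V_C = I·|Z_C| = 0.190 × 209 = 39.7 V

39.7 V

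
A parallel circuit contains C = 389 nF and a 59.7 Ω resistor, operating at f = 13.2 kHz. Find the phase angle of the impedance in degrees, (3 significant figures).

ω = 2πf = 82940 rad/s
X_C = 1/(ωC) = 31.0 Ω
Parallel: admittances add. Y = 1/R + jωC
Y = (0.0168 + j0.0323) S
|Y| = 0.0364 S → |Z| = 1/|Y| = 27.5 Ω, ∠Z = −∠Y = -62.6°

-62.6°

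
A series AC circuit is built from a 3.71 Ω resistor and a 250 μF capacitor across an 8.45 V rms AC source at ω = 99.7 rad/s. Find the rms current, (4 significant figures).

X_C = 1/(ωC) = 40.12 Ω
Z = 3.710 − j40.12 Ω
|Z| = √(3.710² + 40.12²) = 40.29 Ω
I = V/|Z| = 8.45/40.29 = 209.7 mA

209.7 mA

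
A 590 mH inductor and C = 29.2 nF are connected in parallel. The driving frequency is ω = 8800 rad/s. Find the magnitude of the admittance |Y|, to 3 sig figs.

X_L = ωL = 5190 Ω
X_C = 1/(ωC) = 3890 Ω
Parallel: admittances add. Y = 1/(jωL) + jωC
Y = (0 + j6.44e-05) S
|Y| = 6.44e-05 S → |Z| = 1/|Y| = 15500 Ω, ∠Z = −∠Y = -90.0°

64.4 μS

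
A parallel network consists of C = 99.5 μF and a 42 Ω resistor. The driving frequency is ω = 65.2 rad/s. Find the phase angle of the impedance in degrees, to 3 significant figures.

-15.2°

X_C = 1/(ωC) = 154 Ω
Parallel: admittances add. Y = 1/R + jωC
Y = (0.0238 + j0.00649) S
|Y| = 0.0247 S → |Z| = 1/|Y| = 40.5 Ω, ∠Z = −∠Y = -15.2°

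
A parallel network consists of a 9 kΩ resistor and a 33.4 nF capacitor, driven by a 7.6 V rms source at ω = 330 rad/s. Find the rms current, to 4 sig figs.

X_C = 1/(ωC) = 90730 Ω
Parallel: admittances add. Y = 1/R + jωC
Y = (0.0001111 + j1.102e-05) S
|Y| = 0.0001117 S → |Z| = 1/|Y| = 8956 Ω, ∠Z = −∠Y = -5.665°
I = V/|Z| = 7.6/8956 = 848.6 μA

848.6 μA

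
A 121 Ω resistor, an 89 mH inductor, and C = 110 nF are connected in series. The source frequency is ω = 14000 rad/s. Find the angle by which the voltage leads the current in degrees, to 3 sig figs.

78.5°

X_L = ωL = 1250 Ω
X_C = 1/(ωC) = 649 Ω
Net reactance X = X_L − X_C = 597 Ω
Z = 121 + j597 Ω
|Z| = √(121² + 597²) = 609 Ω
∠Z = arctan(597/121) = 78.5°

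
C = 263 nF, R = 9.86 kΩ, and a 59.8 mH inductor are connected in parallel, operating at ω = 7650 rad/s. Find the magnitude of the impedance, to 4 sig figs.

4966 Ω

X_L = ωL = 457.5 Ω
X_C = 1/(ωC) = 497.0 Ω
Parallel: admittances add. Y = 1/R + 1/(jωL) + jωC
Y = (0.0001014 − j0.0001740) S
|Y| = 0.0002014 S → |Z| = 1/|Y| = 4966 Ω, ∠Z = −∠Y = 59.76°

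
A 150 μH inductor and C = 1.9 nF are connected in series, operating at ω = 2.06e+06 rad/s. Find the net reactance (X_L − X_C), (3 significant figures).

X_L = ωL = 309 Ω
X_C = 1/(ωC) = 255 Ω
X = 309 − 255 = 53.5 Ω

53.5 Ω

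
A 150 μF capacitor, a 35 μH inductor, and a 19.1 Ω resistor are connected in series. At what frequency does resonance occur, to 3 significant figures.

2.20 kHz

ω₀ = 1/√(LC) = 1/√(3.5e-05 × 0.00015) = 13800 rad/s
f₀ = ω₀/(2π) = 2.20 kHz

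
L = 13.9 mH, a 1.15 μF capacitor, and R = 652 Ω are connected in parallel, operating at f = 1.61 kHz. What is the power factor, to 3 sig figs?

0.321

ω = 2πf = 10120 rad/s
X_L = ωL = 141 Ω
X_C = 1/(ωC) = 86.0 Ω
Parallel: admittances add. Y = 1/R + 1/(jωL) + jωC
Y = (0.00153 + j0.00452) S
|Y| = 0.00477 S → |Z| = 1/|Y| = 209 Ω, ∠Z = −∠Y = -71.3°
cos φ = cos(-71.3°) = 0.321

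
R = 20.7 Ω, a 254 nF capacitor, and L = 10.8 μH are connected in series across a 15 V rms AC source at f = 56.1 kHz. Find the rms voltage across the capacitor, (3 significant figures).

7.63 V

ω = 2πf = 352500 rad/s
X_L = ωL = 3.81 Ω
X_C = 1/(ωC) = 11.2 Ω
Net reactance X = X_L − X_C = -7.36 Ω
Z = 20.7 − j7.36 Ω
|Z| = √(20.7² + 7.36²) = 22.0 Ω
I = V/|Z| = 683 mA
V_C = I·|Z_C| = 0.683 × 11.2 = 7.63 V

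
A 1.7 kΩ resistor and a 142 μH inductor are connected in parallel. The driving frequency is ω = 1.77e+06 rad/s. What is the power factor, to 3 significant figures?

X_L = ωL = 251 Ω
Parallel: admittances add. Y = 1/R + 1/(jωL)
Y = (0.000588 − j0.00398) S
|Y| = 0.00402 S → |Z| = 1/|Y| = 249 Ω, ∠Z = −∠Y = 81.6°
cos φ = cos(81.6°) = 0.146

0.146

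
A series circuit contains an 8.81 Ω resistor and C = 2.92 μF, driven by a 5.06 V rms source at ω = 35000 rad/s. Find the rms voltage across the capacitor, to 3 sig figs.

3.76 V

X_C = 1/(ωC) = 9.78 Ω
Z = 8.81 − j9.78 Ω
|Z| = √(8.81² + 9.78²) = 13.2 Ω
I = V/|Z| = 384 mA
V_C = I·|Z_C| = 0.384 × 9.78 = 3.76 V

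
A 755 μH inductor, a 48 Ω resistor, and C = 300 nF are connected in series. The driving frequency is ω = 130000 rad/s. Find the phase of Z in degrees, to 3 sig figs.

X_L = ωL = 98.2 Ω
X_C = 1/(ωC) = 25.6 Ω
Net reactance X = X_L − X_C = 72.5 Ω
Z = 48.0 + j72.5 Ω
|Z| = √(48.0² + 72.5²) = 87.0 Ω
∠Z = arctan(72.5/48.0) = 56.5°

56.5°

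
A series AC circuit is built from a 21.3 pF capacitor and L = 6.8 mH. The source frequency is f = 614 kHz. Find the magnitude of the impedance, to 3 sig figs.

ω = 2πf = 3.858e+06 rad/s
X_L = ωL = 26200 Ω
X_C = 1/(ωC) = 12200 Ω
Net reactance X = X_L − X_C = 14100 Ω
Z = j14100 Ω
|Z| = √(0² + 14100²) = 14100 Ω

14100 Ω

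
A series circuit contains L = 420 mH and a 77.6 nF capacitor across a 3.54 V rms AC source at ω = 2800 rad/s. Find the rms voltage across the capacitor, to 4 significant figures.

4.755 V

X_L = ωL = 1176 Ω
X_C = 1/(ωC) = 4602 Ω
Net reactance X = X_L − X_C = -3426 Ω
Z = − j3426 Ω
|Z| = √(0² + 3426²) = 3426 Ω
I = V/|Z| = 1.033 mA
V_C = I·|Z_C| = 0.001033 × 4602 = 4.755 V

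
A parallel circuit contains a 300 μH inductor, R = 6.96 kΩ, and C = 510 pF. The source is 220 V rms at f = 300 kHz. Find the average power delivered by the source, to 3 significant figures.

6.95 W

ω = 2πf = 1.885e+06 rad/s
X_L = ωL = 565 Ω
X_C = 1/(ωC) = 1040 Ω
Parallel: admittances add. Y = 1/R + 1/(jωL) + jωC
Y = (0.000144 − j0.000807) S
|Y| = 0.000820 S → |Z| = 1/|Y| = 1220 Ω, ∠Z = −∠Y = 79.9°
I = V/|Z| = 180 mA
P = VI cos φ = 220 × 0.180 × cos(79.9°) = 6.95 W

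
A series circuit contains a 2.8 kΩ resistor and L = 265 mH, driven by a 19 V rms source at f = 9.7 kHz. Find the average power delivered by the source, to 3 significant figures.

ω = 2πf = 60950 rad/s
X_L = ωL = 16200 Ω
Z = 2800 + j16200 Ω
|Z| = √(2800² + 16200²) = 16400 Ω
∠Z = arctan(16200/2800) = 80.2°
I = V/|Z| = 1.16 mA
P = VI cos φ = 19 × 0.00116 × cos(80.2°) = 3.76 mW

3.76 mW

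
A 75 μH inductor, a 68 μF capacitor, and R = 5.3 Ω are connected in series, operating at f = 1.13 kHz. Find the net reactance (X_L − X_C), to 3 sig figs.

-1.54 Ω

ω = 2πf = 7100 rad/s
X_L = ωL = 0.532 Ω
X_C = 1/(ωC) = 2.07 Ω
X = 0.532 − 2.07 = -1.54 Ω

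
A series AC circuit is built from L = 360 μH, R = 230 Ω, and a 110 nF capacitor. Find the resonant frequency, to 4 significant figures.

ω₀ = 1/√(LC) = 1/√(0.00036 × 1.1e-07) = 158900 rad/s
f₀ = ω₀/(2π) = 25.29 kHz

25.29 kHz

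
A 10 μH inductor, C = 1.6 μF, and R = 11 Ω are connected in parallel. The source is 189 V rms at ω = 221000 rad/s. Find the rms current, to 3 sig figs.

25.4 A

X_L = ωL = 2.21 Ω
X_C = 1/(ωC) = 2.83 Ω
Parallel: admittances add. Y = 1/R + 1/(jωL) + jωC
Y = (0.0909 − j0.0989) S
|Y| = 0.134 S → |Z| = 1/|Y| = 7.44 Ω, ∠Z = −∠Y = 47.4°
I = V/|Z| = 189/7.44 = 25.4 A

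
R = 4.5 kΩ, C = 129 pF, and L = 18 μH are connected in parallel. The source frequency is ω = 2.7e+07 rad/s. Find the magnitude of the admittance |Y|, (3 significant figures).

X_L = ωL = 486 Ω
X_C = 1/(ωC) = 287 Ω
Parallel: admittances add. Y = 1/R + 1/(jωL) + jωC
Y = (0.000222 + j0.00143) S
|Y| = 0.00144 S → |Z| = 1/|Y| = 693 Ω, ∠Z = −∠Y = -81.1°

1.44 mS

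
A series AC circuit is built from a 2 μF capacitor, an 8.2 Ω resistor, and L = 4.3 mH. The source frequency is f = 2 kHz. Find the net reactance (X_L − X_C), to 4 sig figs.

ω = 2πf = 12570 rad/s
X_L = ωL = 54.04 Ω
X_C = 1/(ωC) = 39.79 Ω
X = 54.04 − 39.79 = 14.25 Ω

14.25 Ω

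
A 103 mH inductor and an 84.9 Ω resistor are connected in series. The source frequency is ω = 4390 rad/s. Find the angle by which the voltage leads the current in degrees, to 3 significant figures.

79.4°

X_L = ωL = 452 Ω
Z = 84.9 + j452 Ω
|Z| = √(84.9² + 452²) = 460 Ω
∠Z = arctan(452/84.9) = 79.4°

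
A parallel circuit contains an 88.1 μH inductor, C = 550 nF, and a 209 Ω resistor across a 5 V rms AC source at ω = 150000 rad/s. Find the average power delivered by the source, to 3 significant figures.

X_L = ωL = 13.2 Ω
X_C = 1/(ωC) = 12.1 Ω
Parallel: admittances add. Y = 1/R + 1/(jωL) + jωC
Y = (0.00478 + j0.00683) S
|Y| = 0.00834 S → |Z| = 1/|Y| = 120 Ω, ∠Z = −∠Y = -55.0°
I = V/|Z| = 41.7 mA
P = VI cos φ = 5 × 0.0417 × cos(-55.0°) = 120 mW

120 mW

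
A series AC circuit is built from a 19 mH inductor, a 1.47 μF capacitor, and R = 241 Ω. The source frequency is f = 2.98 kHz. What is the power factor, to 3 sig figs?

ω = 2πf = 18720 rad/s
X_L = ωL = 356 Ω
X_C = 1/(ωC) = 36.3 Ω
Net reactance X = X_L − X_C = 319 Ω
Z = 241 + j319 Ω
|Z| = √(241² + 319²) = 400 Ω
∠Z = arctan(319/241) = 53.0°
cos φ = cos(53.0°) = 0.602

0.602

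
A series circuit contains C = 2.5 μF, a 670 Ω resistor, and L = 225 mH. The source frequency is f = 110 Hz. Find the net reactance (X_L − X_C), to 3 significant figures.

-423 Ω

ω = 2πf = 691.2 rad/s
X_L = ωL = 156 Ω
X_C = 1/(ωC) = 579 Ω
X = 156 − 579 = -423 Ω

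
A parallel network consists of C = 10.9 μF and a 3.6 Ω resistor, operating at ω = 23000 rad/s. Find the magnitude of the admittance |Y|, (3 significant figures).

X_C = 1/(ωC) = 3.99 Ω
Parallel: admittances add. Y = 1/R + jωC
Y = (0.278 + j0.251) S
|Y| = 0.374 S → |Z| = 1/|Y| = 2.67 Ω, ∠Z = −∠Y = -42.1°

374 mS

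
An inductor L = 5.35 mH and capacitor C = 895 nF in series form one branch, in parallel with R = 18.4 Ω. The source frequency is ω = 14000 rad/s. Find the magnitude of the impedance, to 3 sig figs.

X_L = ωL = 74.9 Ω
X_C = 1/(ωC) = 79.8 Ω
Branch 1: Z₁ = R = 18.4 Ω
Branch 2 (series LC): Z₂ = j(X_L − X_C) = −j4.91 Ω
Parallel: Z = Z₁Z₂/(Z₁+Z₂), |Z| = 4.74 Ω, ∠Z = -75.1°

4.74 Ω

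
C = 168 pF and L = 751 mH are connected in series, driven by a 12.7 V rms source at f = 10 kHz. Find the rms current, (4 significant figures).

ω = 2πf = 62830 rad/s
X_L = ωL = 47190 Ω
X_C = 1/(ωC) = 94740 Ω
Net reactance X = X_L − X_C = -47550 Ω
Z = − j47550 Ω
|Z| = √(0² + 47550²) = 47550 Ω
I = V/|Z| = 12.7/47550 = 267.1 μA

267.1 μA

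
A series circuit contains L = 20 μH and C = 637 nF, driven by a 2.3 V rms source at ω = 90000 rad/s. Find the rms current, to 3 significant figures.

X_L = ωL = 1.80 Ω
X_C = 1/(ωC) = 17.4 Ω
Net reactance X = X_L − X_C = -15.6 Ω
Z = − j15.6 Ω
|Z| = √(0² + 15.6²) = 15.6 Ω
I = V/|Z| = 2.3/15.6 = 147 mA

147 mA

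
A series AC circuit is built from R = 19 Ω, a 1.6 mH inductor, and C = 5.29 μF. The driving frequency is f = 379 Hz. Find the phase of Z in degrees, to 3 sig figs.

ω = 2πf = 2381 rad/s
X_L = ωL = 3.81 Ω
X_C = 1/(ωC) = 79.4 Ω
Net reactance X = X_L − X_C = -75.6 Ω
Z = 19.0 − j75.6 Ω
|Z| = √(19.0² + 75.6²) = 77.9 Ω
∠Z = arctan(-75.6/19.0) = -75.9°

-75.9°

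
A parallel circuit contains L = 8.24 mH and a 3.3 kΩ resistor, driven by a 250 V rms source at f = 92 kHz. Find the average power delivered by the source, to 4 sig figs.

ω = 2πf = 578100 rad/s
X_L = ωL = 4763 Ω
Parallel: admittances add. Y = 1/R + 1/(jωL)
Y = (0.0003030 − j0.0002099) S
|Y| = 0.0003687 S → |Z| = 1/|Y| = 2713 Ω, ∠Z = −∠Y = 34.71°
I = V/|Z| = 92.16 mA
P = VI cos φ = 250 × 0.09216 × cos(34.71°) = 18.94 W

18.94 W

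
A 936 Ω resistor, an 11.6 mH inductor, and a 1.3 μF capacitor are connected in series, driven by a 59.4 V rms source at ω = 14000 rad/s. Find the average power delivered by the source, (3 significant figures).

3.72 W

X_L = ωL = 162 Ω
X_C = 1/(ωC) = 54.9 Ω
Net reactance X = X_L − X_C = 107 Ω
Z = 936 + j107 Ω
|Z| = √(936² + 107²) = 942 Ω
∠Z = arctan(107/936) = 6.55°
I = V/|Z| = 63.0 mA
P = VI cos φ = 59.4 × 0.0630 × cos(6.55°) = 3.72 W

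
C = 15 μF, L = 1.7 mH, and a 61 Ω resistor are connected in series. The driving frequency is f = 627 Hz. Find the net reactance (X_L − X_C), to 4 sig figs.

-10.23 Ω

ω = 2πf = 3940 rad/s
X_L = ωL = 6.697 Ω
X_C = 1/(ωC) = 16.92 Ω
X = 6.697 − 16.92 = -10.23 Ω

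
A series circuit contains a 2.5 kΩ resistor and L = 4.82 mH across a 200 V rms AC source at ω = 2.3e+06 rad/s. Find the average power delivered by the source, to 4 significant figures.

774.3 mW

X_L = ωL = 11090 Ω
Z = 2500 + j11090 Ω
|Z| = √(2500² + 11090²) = 11360 Ω
∠Z = arctan(11090/2500) = 77.29°
I = V/|Z| = 17.60 mA
P = VI cos φ = 200 × 0.01760 × cos(77.29°) = 774.3 mW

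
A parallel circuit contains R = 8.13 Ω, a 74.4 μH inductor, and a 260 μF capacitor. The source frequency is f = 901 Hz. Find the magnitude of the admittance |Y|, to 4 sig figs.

910.7 mS

ω = 2πf = 5661 rad/s
X_L = ωL = 0.4212 Ω
X_C = 1/(ωC) = 0.6794 Ω
Parallel: admittances add. Y = 1/R + 1/(jωL) + jωC
Y = (0.1230 − j0.9023) S
|Y| = 0.9107 S → |Z| = 1/|Y| = 1.098 Ω, ∠Z = −∠Y = 82.24°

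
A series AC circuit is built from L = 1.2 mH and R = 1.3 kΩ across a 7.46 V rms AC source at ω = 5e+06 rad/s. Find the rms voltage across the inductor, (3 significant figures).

7.29 V

X_L = ωL = 6000 Ω
Z = 1300 + j6000 Ω
|Z| = √(1300² + 6000²) = 6140 Ω
I = V/|Z| = 1.22 mA
V_L = I·|Z_L| = 0.00122 × 6000 = 7.29 V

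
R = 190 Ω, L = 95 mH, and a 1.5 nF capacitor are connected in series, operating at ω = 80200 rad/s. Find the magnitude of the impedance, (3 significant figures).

719 Ω

X_L = ωL = 7620 Ω
X_C = 1/(ωC) = 8310 Ω
Net reactance X = X_L − X_C = -694 Ω
Z = 190 − j694 Ω
|Z| = √(190² + 694²) = 719 Ω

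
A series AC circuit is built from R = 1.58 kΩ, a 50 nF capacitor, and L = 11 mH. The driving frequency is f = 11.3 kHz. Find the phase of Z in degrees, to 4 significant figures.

ω = 2πf = 71000 rad/s
X_L = ωL = 781.0 Ω
X_C = 1/(ωC) = 281.7 Ω
Net reactance X = X_L − X_C = 499.3 Ω
Z = 1580 + j499.3 Ω
|Z| = √(1580² + 499.3²) = 1657 Ω
∠Z = arctan(499.3/1580) = 17.54°

17.54°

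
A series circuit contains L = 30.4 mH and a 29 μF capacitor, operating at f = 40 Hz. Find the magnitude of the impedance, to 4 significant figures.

129.6 Ω

ω = 2πf = 251.3 rad/s
X_L = ωL = 7.640 Ω
X_C = 1/(ωC) = 137.2 Ω
Net reactance X = X_L − X_C = -129.6 Ω
Z = − j129.6 Ω
|Z| = √(0² + 129.6²) = 129.6 Ω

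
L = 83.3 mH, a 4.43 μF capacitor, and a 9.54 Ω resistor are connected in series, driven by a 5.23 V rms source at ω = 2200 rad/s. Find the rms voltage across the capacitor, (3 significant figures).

6.61 V

X_L = ωL = 183 Ω
X_C = 1/(ωC) = 103 Ω
Net reactance X = X_L − X_C = 80.7 Ω
Z = 9.54 + j80.7 Ω
|Z| = √(9.54² + 80.7²) = 81.2 Ω
I = V/|Z| = 64.4 mA
V_C = I·|Z_C| = 0.0644 × 103 = 6.61 V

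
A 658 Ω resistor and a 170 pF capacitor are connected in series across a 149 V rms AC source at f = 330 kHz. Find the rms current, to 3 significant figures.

51.2 mA

ω = 2πf = 2.073e+06 rad/s
X_C = 1/(ωC) = 2840 Ω
Z = 658 − j2840 Ω
|Z| = √(658² + 2840²) = 2910 Ω
I = V/|Z| = 149/2910 = 51.2 mA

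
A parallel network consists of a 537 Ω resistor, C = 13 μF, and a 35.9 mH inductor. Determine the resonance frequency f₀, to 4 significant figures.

233.0 Hz

ω₀ = 1/√(LC) = 1/√(0.0359 × 1.3e-05) = 1464 rad/s
f₀ = ω₀/(2π) = 233.0 Hz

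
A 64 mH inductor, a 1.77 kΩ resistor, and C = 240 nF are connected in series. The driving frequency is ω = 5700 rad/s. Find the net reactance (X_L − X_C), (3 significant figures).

-366 Ω

X_L = ωL = 365 Ω
X_C = 1/(ωC) = 731 Ω
X = 365 − 731 = -366 Ω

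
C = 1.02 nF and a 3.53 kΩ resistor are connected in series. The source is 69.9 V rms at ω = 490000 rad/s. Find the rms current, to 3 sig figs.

X_C = 1/(ωC) = 2000 Ω
Z = 3530 − j2000 Ω
|Z| = √(3530² + 2000²) = 4060 Ω
I = V/|Z| = 69.9/4060 = 17.2 mA

17.2 mA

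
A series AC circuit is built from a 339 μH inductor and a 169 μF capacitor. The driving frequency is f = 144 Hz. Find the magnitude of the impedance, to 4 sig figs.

ω = 2πf = 904.8 rad/s
X_L = ωL = 0.3067 Ω
X_C = 1/(ωC) = 6.540 Ω
Net reactance X = X_L − X_C = -6.233 Ω
Z = − j6.233 Ω
|Z| = √(0² + 6.233²) = 6.233 Ω

6.233 Ω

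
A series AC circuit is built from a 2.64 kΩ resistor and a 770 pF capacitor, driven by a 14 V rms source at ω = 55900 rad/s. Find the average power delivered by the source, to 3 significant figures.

X_C = 1/(ωC) = 23200 Ω
Z = 2640 − j23200 Ω
|Z| = √(2640² + 23200²) = 23400 Ω
∠Z = arctan(-23200/2640) = -83.5°
I = V/|Z| = 599 μA
P = VI cos φ = 14 × 0.000599 × cos(-83.5°) = 946 μW

946 μW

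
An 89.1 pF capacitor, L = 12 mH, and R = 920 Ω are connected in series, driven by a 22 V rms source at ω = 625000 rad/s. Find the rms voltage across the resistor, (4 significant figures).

X_L = ωL = 7500 Ω
X_C = 1/(ωC) = 17960 Ω
Net reactance X = X_L − X_C = -10460 Ω
Z = 920.0 − j10460 Ω
|Z| = √(920.0² + 10460²) = 10500 Ω
I = V/|Z| = 2.096 mA
V_R = I·|Z_R| = 0.002096 × 920.0 = 1.928 V

1.928 V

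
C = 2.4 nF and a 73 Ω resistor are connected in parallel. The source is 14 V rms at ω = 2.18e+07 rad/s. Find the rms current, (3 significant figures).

757 mA

X_C = 1/(ωC) = 19.1 Ω
Parallel: admittances add. Y = 1/R + jωC
Y = (0.0137 + j0.0523) S
|Y| = 0.0541 S → |Z| = 1/|Y| = 18.5 Ω, ∠Z = −∠Y = -75.3°
I = V/|Z| = 14/18.5 = 757 mA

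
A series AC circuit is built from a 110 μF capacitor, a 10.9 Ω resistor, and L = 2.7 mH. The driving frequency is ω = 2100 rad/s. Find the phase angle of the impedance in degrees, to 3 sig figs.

7.01°

X_L = ωL = 5.67 Ω
X_C = 1/(ωC) = 4.33 Ω
Net reactance X = X_L − X_C = 1.34 Ω
Z = 10.9 + j1.34 Ω
|Z| = √(10.9² + 1.34²) = 11.0 Ω
∠Z = arctan(1.34/10.9) = 7.01°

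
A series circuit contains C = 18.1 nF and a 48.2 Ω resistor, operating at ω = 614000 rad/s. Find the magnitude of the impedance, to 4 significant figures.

102.1 Ω

X_C = 1/(ωC) = 89.98 Ω
Z = 48.20 − j89.98 Ω
|Z| = √(48.20² + 89.98²) = 102.1 Ω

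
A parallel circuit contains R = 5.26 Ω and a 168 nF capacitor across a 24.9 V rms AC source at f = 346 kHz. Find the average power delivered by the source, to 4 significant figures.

117.9 W

ω = 2πf = 2.174e+06 rad/s
X_C = 1/(ωC) = 2.738 Ω
Parallel: admittances add. Y = 1/R + jωC
Y = (0.1901 + j0.3652) S
|Y| = 0.4117 S → |Z| = 1/|Y| = 2.429 Ω, ∠Z = −∠Y = -62.50°
I = V/|Z| = 10.25 A
P = VI cos φ = 24.9 × 10.25 × cos(-62.50°) = 117.9 W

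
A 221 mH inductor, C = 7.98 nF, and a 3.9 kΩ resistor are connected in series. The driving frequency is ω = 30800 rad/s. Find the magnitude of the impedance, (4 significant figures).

X_L = ωL = 6807 Ω
X_C = 1/(ωC) = 4069 Ω
Net reactance X = X_L − X_C = 2738 Ω
Z = 3900 + j2738 Ω
|Z| = √(3900² + 2738²) = 4765 Ω

4765 Ω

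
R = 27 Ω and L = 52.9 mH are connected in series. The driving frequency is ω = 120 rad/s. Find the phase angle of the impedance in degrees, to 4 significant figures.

13.23°

X_L = ωL = 6.348 Ω
Z = 27.00 + j6.348 Ω
|Z| = √(27.00² + 6.348²) = 27.74 Ω
∠Z = arctan(6.348/27.00) = 13.23°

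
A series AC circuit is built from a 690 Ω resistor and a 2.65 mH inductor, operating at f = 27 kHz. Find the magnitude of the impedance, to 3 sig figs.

ω = 2πf = 169600 rad/s
X_L = ωL = 450 Ω
Z = 690 + j450 Ω
|Z| = √(690² + 450²) = 824 Ω

824 Ω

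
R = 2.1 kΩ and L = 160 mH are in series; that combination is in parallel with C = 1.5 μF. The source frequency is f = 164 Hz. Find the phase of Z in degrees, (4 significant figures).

ω = 2πf = 1030 rad/s
X_L = ωL = 164.9 Ω
X_C = 1/(ωC) = 647.0 Ω
Branch 1 (R+jX_L): Z₁ = 2100 + j164.9 Ω, |Z₁| = 2106 Ω
Branch 2 (−jX_C): Z₂ = −j647.0 Ω
Parallel: Z = Z₁Z₂/(Z₁+Z₂), |Z| = 632.5 Ω, ∠Z = -72.58°

-72.58°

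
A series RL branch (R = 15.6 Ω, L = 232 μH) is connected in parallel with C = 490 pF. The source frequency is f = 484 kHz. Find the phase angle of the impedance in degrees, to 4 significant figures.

-66.90°

ω = 2πf = 3.041e+06 rad/s
X_L = ωL = 705.5 Ω
X_C = 1/(ωC) = 671.1 Ω
Branch 1 (R+jX_L): Z₁ = 15.60 + j705.5 Ω, |Z₁| = 705.7 Ω
Branch 2 (−jX_C): Z₂ = −j671.1 Ω
Parallel: Z = Z₁Z₂/(Z₁+Z₂), |Z| = 12530 Ω, ∠Z = -66.90°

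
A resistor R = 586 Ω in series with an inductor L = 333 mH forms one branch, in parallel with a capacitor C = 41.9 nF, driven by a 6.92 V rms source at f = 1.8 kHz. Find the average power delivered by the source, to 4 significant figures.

ω = 2πf = 11310 rad/s
X_L = ωL = 3766 Ω
X_C = 1/(ωC) = 2110 Ω
Branch 1 (R+jX_L): Z₁ = 586.0 + j3766 Ω, |Z₁| = 3811 Ω
Branch 2 (−jX_C): Z₂ = −j2110 Ω
Parallel: Z = Z₁Z₂/(Z₁+Z₂), |Z| = 4579 Ω, ∠Z = -79.36°
I = V/|Z| = 1.511 mA
P = VI cos φ = 6.92 × 0.001511 × cos(-79.36°) = 1.932 mW

1.932 mW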